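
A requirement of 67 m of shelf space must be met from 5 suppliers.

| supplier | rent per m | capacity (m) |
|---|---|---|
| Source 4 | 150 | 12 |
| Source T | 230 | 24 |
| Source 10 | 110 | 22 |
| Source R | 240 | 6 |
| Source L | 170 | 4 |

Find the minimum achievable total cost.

Fill from the cheapest supplier first.
Take 22 from Source 10 at 110 → need 45 more.
Source 4 (150): use full 12 → 33 m to go.
Source L at 170: take all 4 m → 29 still needed.
Source T at 230: take all 24 m → 5 still needed.
Source R at 240: take 5 of its 6 → requirement met.
Cost = 22×110 + 12×150 + 4×170 + 24×230 + 5×240 = 11620.

11620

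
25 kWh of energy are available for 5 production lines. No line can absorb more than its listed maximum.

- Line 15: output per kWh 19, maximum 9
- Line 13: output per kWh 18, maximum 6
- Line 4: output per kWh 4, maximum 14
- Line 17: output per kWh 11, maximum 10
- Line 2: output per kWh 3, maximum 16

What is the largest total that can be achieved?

Highest output per kWh first: Line 15 19 > Line 13 18 > Line 17 11 > Line 4 4 > Line 2 3.
Give Line 15 9 to hit its cap of 9 — 16 left.
Line 13: +6 to 6 (cap) — 10 left.
Line 17 takes 10 to reach its cap of 10 — 0 left.
Total = 19×9 + 18×6 + 11×10 = 389.

389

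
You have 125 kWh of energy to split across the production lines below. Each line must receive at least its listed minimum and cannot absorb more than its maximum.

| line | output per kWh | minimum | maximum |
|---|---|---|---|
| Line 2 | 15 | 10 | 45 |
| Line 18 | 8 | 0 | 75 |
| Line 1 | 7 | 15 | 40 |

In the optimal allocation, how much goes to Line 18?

Meeting every minimum uses 10+0+15 = 25 kWh, leaving 100.
Highest output per kWh first: Line 2 15 > Line 18 8 > Line 1 7.
Line 2: +35 to 45 (cap) — 65 left.
Line 18: +65 (room for 75) → 65. Pool exhausted.

65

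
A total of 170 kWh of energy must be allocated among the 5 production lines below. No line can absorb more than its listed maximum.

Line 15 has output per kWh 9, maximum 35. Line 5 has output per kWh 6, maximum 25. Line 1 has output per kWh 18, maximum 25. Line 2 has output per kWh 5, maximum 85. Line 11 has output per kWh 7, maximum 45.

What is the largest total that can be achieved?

Order the production lines by output per kWh: Line 1 18 > Line 15 9 > Line 11 7 > Line 5 6 > Line 2 5.
Give Line 1 25 to hit its cap of 25 — 145 left.
Line 15 takes 35 to reach its cap of 35 — 110 left.
Line 11: +45 to 45 (cap) — 65 left.
Line 5: +25 to 25 (cap) — 40 left.
Only 40 left; Line 2 takes them to reach 40.
Total = 9×35 + 6×25 + 18×25 + 5×40 + 7×45 = 1430.

1430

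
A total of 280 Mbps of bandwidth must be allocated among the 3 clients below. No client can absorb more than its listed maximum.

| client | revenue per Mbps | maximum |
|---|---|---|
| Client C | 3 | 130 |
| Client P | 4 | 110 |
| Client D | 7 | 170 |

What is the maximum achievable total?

1630

Rank by revenue per Mbps: Client D 7 > Client P 4 > Client C 3.
Client D: +170 to 170 (cap) ; 110 left.
Give Client P 110 to hit its cap of 110 ; 0 left.
Total = 4×110 + 7×170 = 1630.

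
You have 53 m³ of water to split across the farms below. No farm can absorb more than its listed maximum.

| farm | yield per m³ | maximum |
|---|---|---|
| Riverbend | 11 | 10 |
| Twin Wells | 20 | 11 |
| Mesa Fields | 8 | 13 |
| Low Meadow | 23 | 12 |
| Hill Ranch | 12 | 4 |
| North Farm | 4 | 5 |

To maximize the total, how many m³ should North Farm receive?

Rank by yield per m³: Low Meadow 23 > Twin Wells 20 > Hill Ranch 12 > Riverbend 11 > Mesa Fields 8 > North Farm 4.
Low Meadow: +12 to 12 (cap) → 41 left.
Twin Wells: +11 to 11 (cap) → 30 left.
Give Hill Ranch 4 to hit its cap of 4 → 26 left.
Riverbend: +10 to 10 (cap) → 16 left.
Mesa Fields: +13 to 13 (cap) → 3 left.
North Farm has room for 5 but only 3 remain, so it gets 3.

3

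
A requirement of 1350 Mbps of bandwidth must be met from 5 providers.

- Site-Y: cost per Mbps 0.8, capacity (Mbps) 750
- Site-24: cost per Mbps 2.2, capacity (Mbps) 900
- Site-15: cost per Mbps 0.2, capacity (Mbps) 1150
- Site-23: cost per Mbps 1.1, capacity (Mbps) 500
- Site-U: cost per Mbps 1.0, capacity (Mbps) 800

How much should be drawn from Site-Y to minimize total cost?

Cheapest first:
Site-15 (0.2): use full 1150 ; 200 Mbps to go.
Site-Y at 0.8: take 200 of its 750 ; requirement met.
Site-U, Site-23, Site-24: unused.

200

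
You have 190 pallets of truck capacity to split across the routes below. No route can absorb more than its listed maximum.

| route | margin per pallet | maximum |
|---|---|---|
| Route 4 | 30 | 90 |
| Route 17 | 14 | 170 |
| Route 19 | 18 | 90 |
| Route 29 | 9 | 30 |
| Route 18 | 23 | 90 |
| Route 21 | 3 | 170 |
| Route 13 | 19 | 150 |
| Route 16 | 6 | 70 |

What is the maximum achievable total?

Order the routes by margin per pallet: Route 4 30 > Route 18 23 > Route 13 19 > Route 19 18 > Route 17 14 > Route 29 9 > Route 16 6 > Route 21 3.
Route 4 takes 90 to reach its cap of 90 → 100 left.
Give Route 18 90 to hit its cap of 90 → 10 left.
Only 10 left; Route 13 takes them to reach 10.
Total = 30×90 + 23×90 + 19×10 = 4960.

4960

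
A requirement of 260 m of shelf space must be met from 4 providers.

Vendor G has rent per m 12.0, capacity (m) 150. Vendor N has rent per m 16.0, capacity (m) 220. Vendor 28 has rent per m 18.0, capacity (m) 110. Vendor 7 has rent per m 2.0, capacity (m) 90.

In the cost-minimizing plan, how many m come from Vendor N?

Use providers in increasing cost order.
Take 90 from Vendor 7 at 2.0 — need 170 more.
Vendor G at 12.0: take all 150 m — 20 still needed.
Vendor N at 16.0: take 20 of its 220 — requirement met.
Vendor 28: unused.

20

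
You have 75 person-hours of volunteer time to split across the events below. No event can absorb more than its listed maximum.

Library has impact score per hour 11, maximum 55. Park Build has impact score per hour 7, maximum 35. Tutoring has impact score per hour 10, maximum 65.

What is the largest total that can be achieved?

Rank by impact score per hour: Library 11 > Tutoring 10 > Park Build 7.
Library takes 55 to reach its cap of 55 — 20 left.
Only 20 left; Tutoring takes them to reach 20.
Total = 11×55 + 10×20 = 805.

805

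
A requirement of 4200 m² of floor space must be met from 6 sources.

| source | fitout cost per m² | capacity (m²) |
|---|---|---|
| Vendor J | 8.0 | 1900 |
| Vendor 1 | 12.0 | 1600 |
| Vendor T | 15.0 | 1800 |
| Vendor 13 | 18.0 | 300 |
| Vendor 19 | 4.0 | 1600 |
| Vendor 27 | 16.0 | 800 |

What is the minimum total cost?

30000

Fill from the cheapest source first.
Vendor 19 at 4.0: take all 1600 m² — 2600 still needed.
Take 1900 from Vendor J at 8.0 — need 700 more.
Take 700 from Vendor 1 at 12.0 to finish.
Vendor T, Vendor 27, Vendor 13: unused.
Cost = 1600×4.0 + 1900×8.0 + 700×12.0 = 30000.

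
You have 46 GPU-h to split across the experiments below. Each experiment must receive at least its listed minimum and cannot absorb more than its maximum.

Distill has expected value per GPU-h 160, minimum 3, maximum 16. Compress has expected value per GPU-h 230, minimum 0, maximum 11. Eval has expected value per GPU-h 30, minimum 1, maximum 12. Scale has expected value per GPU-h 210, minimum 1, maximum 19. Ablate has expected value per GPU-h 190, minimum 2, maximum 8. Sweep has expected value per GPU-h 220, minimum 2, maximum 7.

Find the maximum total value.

Meeting every minimum uses 3+0+1+1+2+2 = 9 GPU-h, leaving 37.
Highest expected value per GPU-h first: Compress 230 > Sweep 220 > Scale 210 > Ablate 190 > Distill 160 > Eval 30.
Compress: +11 to 11 (cap) → 26 left.
Sweep takes 5 more to reach its cap of 7 → 21 left.
Scale takes 18 more to reach its cap of 19 → 3 left.
Only 3 left; Ablate takes them to reach 5.
Total = 160×3 + 230×11 + 30×1 + 210×19 + 190×5 + 220×7 = 9520.

9520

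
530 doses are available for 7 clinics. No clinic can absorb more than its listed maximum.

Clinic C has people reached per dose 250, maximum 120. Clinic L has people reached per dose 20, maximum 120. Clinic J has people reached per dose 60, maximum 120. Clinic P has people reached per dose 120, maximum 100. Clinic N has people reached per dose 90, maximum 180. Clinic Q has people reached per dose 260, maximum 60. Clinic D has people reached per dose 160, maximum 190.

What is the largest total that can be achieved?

93400

Rank by people reached per dose: Clinic Q 260 > Clinic C 250 > Clinic D 160 > Clinic P 120 > Clinic N 90 > Clinic J 60 > Clinic L 20.
Clinic Q: +60 to 60 (cap) — 470 left.
Clinic C: +120 to 120 (cap) — 350 left.
Clinic D takes 190 to reach its cap of 190 — 160 left.
Clinic P takes 100 to reach its cap of 100 — 60 left.
Only 60 left; Clinic N takes them to reach 60.
Total = 250×120 + 120×100 + 90×60 + 260×60 + 160×190 = 93400.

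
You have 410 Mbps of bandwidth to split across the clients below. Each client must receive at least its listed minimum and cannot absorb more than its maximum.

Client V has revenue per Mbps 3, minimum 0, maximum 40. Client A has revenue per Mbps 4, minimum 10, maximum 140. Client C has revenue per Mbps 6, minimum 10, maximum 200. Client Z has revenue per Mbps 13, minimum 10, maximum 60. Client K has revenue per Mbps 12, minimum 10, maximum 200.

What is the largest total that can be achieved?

4060

Meeting every minimum uses 0+10+10+10+10 = 40 Mbps, leaving 370.
Order the clients by revenue per Mbps: Client Z 13 > Client K 12 > Client C 6 > Client A 4 > Client V 3.
Client Z takes 50 more to reach its cap of 60 — 320 left.
Give Client K 190 more to hit its cap of 200 — 130 left.
Only 130 left; Client C takes them to reach 140.
Total = 4×10 + 6×140 + 13×60 + 12×200 = 4060.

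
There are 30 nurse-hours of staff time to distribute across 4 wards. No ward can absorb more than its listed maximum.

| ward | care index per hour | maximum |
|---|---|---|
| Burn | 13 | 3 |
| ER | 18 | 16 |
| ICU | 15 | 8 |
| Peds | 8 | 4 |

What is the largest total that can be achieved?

471

Order the wards by care index per hour: ER 18 > ICU 15 > Burn 13 > Peds 8.
ER: +16 to 16 (cap) ; 14 left.
Give ICU 8 to hit its cap of 8 ; 6 left.
Burn: +3 to 3 (cap) ; 3 left.
Peds has room for 4 but only 3 remain, so it gets 3.
Total = 13×3 + 18×16 + 15×8 + 8×3 = 471.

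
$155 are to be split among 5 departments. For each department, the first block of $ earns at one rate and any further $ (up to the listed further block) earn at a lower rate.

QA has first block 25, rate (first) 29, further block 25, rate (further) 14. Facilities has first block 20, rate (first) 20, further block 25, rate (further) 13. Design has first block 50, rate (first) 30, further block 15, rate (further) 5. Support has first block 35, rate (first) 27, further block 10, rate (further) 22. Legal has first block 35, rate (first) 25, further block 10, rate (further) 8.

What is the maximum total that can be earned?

Rank every tier by rate: Design/T1 30 > QA/T1 29 > Support/T1 27 > Legal/T1 25 > Support/T2 22 > Facilities/T1 20 > QA/T2 14 > Facilities/T2 13 > Legal/T2 8 > Design/T2 5.
Fill Design T1 block (50 at 30) ; 105 left.
QA T1 at 29: fill all 25 ; 80 left.
Support T1 at 27: fill all 35 ; 45 left.
Legal/T1 (25): +35 ; 10 left.
Support/T2 (22): +10 ; 0 left.
Total = 30×50 + 29×25 + 27×35 + 25×35 + 22×10 = 4265.

4265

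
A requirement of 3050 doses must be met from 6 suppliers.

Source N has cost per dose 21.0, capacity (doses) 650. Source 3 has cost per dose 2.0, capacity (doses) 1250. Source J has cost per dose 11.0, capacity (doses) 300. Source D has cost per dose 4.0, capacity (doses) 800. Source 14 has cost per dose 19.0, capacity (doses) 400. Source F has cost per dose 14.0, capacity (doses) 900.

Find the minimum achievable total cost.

Use suppliers in increasing cost order.
Take 1250 from Source 3 at 2.0 → need 1800 more.
Take 800 from Source D at 4.0 → need 1000 more.
Source J at 11.0: take all 300 doses → 700 still needed.
Source F at 14.0: take 700 of its 900 → requirement met.
Source 14, Source N: unused.
Cost = 1250×2.0 + 800×4.0 + 300×11.0 + 700×14.0 = 18800.

18800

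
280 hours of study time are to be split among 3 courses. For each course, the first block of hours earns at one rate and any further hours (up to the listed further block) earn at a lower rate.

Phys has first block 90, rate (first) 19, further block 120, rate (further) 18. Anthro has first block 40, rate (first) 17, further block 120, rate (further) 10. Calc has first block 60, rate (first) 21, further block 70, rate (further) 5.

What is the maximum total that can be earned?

Order all 6 blocks by rate: Calc/first 21 > Phys/first 19 > Phys/second 18 > Anthro/first 17 > Anthro/second 10 > Calc/second 5.
Fill Calc first block (60 at 21) → 220 left.
Fill Phys first block (90 at 19) → 130 left.
Fill Phys second block (120 at 18) → 10 left.
Anthro first at 17: only 10 left, fill 10.
Total = 21×60 + 19×90 + 18×120 + 17×10 = 5300.

5300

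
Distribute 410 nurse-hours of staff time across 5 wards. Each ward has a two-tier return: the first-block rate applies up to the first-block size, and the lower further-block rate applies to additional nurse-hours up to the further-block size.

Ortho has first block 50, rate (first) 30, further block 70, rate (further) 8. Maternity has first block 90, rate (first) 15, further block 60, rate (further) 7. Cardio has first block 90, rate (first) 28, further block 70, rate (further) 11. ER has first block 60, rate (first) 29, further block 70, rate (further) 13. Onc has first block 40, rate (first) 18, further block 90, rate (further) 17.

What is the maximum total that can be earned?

9210

Order all 10 blocks by rate: Ortho/T1 30 > ER/T1 29 > Cardio/T1 28 > Onc/T1 18 > Onc/T2 17 > Maternity/T1 15 > ER/T2 13 > Cardio/T2 11 > Ortho/T2 8 > Maternity/T2 7.
Fill Ortho T1 block (50 at 30) ; 360 left.
Fill ER T1 block (60 at 29) ; 300 left.
Cardio T1 at 28: fill all 90 ; 210 left.
Onc T1 at 18: fill all 40 ; 170 left.
Onc/T2 (17): +90 ; 80 left.
Maternity T1 at 15: only 80 left, fill 80.
Total = 30×50 + 29×60 + 28×90 + 18×40 + 17×90 + 15×80 = 9210.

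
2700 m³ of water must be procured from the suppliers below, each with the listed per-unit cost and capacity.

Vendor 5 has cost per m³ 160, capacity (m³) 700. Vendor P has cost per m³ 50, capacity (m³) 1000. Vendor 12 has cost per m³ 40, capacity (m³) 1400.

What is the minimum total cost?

Cheapest first:
Vendor 12 at 40: take all 1400 m³ ; 1300 still needed.
Take 1000 from Vendor P at 50 ; need 300 more.
Take 300 from Vendor 5 at 160 to finish.
Cost = 1400×40 + 1000×50 + 300×160 = 154000.

154000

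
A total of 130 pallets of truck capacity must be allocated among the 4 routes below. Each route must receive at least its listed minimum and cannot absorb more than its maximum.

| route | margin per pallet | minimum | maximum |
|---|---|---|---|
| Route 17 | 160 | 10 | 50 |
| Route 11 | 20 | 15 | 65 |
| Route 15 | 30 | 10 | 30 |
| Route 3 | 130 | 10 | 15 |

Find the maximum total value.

11550

Meeting every minimum uses 10+15+10+10 = 45 pallets, leaving 85.
Order the routes by margin per pallet: Route 17 160 > Route 3 130 > Route 15 30 > Route 11 20.
Route 17 takes 40 more to reach its cap of 50 — 45 left.
Route 3 takes 5 more to reach its cap of 15 — 40 left.
Route 15 takes 20 more to reach its cap of 30 — 20 left.
Route 11: +20 (room for 50) → 35. Pool exhausted.
Total = 160×50 + 20×35 + 30×30 + 130×15 = 11550.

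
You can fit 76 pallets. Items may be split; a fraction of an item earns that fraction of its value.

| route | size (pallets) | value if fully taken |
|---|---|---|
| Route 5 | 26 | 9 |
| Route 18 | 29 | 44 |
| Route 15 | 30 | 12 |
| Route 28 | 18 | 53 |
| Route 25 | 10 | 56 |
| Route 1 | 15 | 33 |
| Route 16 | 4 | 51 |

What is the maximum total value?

Rank by value-to-size ratio: Route 16 51/4≈12.8, Route 25 56/10≈5.6, Route 28 53/18≈2.94, Route 1 33/15≈2.2, Route 18 44/29≈1.52, Route 15 12/30≈0.4, Route 5 9/26≈0.346.
Take all of Route 16 (4 pallets, value 51) — 72 pallets left.
Take all of Route 25 (10 pallets, value 56) — 62 pallets left.
Route 28: take in full, 18 pallets for value 53 — 44 left.
Route 1: take in full, 15 pallets for value 33 — 29 left.
Take all of Route 18 (29 pallets, value 44) — 0 pallets left.
Total value = 237.

237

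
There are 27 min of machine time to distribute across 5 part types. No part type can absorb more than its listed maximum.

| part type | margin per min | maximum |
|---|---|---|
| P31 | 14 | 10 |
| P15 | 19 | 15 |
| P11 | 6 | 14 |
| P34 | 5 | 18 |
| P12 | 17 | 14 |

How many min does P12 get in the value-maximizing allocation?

12

Highest margin per min first: P15 19 > P12 17 > P31 14 > P11 6 > P34 5.
P15: +15 to 15 (cap) — 12 left.
P12 has room for 14 but only 12 remain, so it gets 12.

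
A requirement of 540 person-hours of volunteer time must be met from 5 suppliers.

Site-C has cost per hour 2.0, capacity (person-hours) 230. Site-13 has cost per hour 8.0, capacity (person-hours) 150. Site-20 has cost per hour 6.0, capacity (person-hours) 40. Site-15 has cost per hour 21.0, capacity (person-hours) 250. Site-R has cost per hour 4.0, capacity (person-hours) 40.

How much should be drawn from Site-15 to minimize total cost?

80

Cheapest first:
Site-C at 2.0: take all 230 person-hours — 310 still needed.
Take 40 from Site-R at 4.0 — need 270 more.
Site-20 (6.0): use full 40 — 230 person-hours to go.
Site-13 (8.0): use full 150 — 80 person-hours to go.
Take 80 from Site-15 at 21.0 to finish.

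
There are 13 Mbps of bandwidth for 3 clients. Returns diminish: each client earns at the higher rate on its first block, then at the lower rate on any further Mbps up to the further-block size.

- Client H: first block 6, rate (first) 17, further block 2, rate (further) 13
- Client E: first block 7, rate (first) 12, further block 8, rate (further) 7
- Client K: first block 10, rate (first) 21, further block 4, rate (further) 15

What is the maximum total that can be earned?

261

Treat each block as its own option and order by rate: Client K/first 21 > Client H/first 17 > Client K/second 15 > Client H/second 13 > Client E/first 12 > Client E/second 7.
Client K/first (21): +10 — 3 left.
3 remain; put them into Client H first at 17.
Total = 21×10 + 17×3 = 261.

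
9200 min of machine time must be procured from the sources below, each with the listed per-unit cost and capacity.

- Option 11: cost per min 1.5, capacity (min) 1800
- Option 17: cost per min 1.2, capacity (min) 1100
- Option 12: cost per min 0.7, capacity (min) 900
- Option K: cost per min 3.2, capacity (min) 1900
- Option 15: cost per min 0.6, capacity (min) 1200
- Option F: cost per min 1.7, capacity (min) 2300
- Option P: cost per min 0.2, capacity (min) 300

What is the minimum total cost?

Cheapest first:
Option P (0.2): use full 300 → 8900 min to go.
Option 15 at 0.6: take all 1200 min → 7700 still needed.
Take 900 from Option 12 at 0.7 → need 6800 more.
Option 17 at 1.2: take all 1100 min → 5700 still needed.
Take 1800 from Option 11 at 1.5 → need 3900 more.
Option F at 1.7: take all 2300 min → 1600 still needed.
Option K at 3.2: take 1600 of its 1900 → requirement met.
Cost = 300×0.2 + 1200×0.6 + 900×0.7 + 1100×1.2 + 1800×1.5 + 2300×1.7 + 1600×3.2 = 14460.

14460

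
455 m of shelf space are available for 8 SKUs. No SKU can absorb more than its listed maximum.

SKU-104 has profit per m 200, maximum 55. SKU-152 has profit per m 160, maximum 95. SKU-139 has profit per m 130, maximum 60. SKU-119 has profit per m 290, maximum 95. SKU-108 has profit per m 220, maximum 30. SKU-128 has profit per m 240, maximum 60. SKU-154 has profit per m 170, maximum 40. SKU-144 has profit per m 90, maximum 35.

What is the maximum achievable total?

Highest profit per m first: SKU-119 290 > SKU-128 240 > SKU-108 220 > SKU-104 200 > SKU-154 170 > SKU-152 160 > SKU-139 130 > SKU-144 90.
SKU-119: +95 to 95 (cap) — 360 left.
SKU-128: +60 to 60 (cap) — 300 left.
SKU-108 takes 30 to reach its cap of 30 — 270 left.
SKU-104 takes 55 to reach its cap of 55 — 215 left.
SKU-154 takes 40 to reach its cap of 40 — 175 left.
SKU-152 takes 95 to reach its cap of 95 — 80 left.
SKU-139 takes 60 to reach its cap of 60 — 20 left.
SKU-144: +20 (room for 35) → 20. Pool exhausted.
Total = 200×55 + 160×95 + 130×60 + 290×95 + 220×30 + 240×60 + 170×40 + 90×20 = 91150.

91150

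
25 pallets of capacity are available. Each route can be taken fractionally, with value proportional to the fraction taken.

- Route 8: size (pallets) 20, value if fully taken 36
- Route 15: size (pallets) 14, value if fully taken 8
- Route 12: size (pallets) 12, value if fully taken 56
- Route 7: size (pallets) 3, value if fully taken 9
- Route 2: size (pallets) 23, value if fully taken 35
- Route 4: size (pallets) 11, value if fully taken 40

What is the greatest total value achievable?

Best value per unit of size first: Route 12 56/12≈4.67, Route 4 40/11≈3.64, Route 7 9/3≈3, Route 8 36/20≈1.8, Route 2 35/23≈1.52, Route 15 8/14≈0.571.
Take all of Route 12 (12 pallets, value 56) → 13 pallets left.
Route 4: take in full, 11 pallets for value 40 → 2 left.
Only 2 pallets remain; take 2/3 of Route 7 for value 9×2/3 = 6.
Total value = 102.

102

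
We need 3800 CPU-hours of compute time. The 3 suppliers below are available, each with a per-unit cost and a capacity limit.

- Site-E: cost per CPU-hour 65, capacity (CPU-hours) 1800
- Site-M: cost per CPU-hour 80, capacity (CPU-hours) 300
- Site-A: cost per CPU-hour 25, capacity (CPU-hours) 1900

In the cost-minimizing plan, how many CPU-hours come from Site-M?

Fill from the cheapest supplier first.
Site-A (25): use full 1900 ; 1900 CPU-hours to go.
Site-E at 65: take all 1800 CPU-hours ; 100 still needed.
Take 100 from Site-M at 80 to finish.

100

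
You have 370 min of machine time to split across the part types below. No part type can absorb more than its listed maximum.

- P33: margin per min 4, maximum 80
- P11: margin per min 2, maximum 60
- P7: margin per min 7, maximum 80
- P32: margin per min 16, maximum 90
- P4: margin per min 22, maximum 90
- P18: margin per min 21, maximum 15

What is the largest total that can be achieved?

Highest margin per min first: P4 22 > P18 21 > P32 16 > P7 7 > P33 4 > P11 2.
P4 takes 90 to reach its cap of 90 → 280 left.
P18: +15 to 15 (cap) → 265 left.
P32 takes 90 to reach its cap of 90 → 175 left.
P7: +80 to 80 (cap) → 95 left.
P33 takes 80 to reach its cap of 80 → 15 left.
Only 15 left; P11 takes them to reach 15.
Total = 4×80 + 2×15 + 7×80 + 16×90 + 22×90 + 21×15 = 4645.

4645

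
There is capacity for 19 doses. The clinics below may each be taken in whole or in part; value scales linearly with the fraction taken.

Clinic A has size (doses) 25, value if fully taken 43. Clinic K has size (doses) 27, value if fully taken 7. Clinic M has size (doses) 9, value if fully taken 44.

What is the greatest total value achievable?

61.2

Best value per unit of size first: Clinic M 44/9≈4.89, Clinic A 43/25≈1.72, Clinic K 7/27≈0.259.
All 9 doses of Clinic M fit (value 44) → 10 remain.
Fill the last 10 doses with part of Clinic A: 10/25 of it earns 17.2.
Total value = 61.2.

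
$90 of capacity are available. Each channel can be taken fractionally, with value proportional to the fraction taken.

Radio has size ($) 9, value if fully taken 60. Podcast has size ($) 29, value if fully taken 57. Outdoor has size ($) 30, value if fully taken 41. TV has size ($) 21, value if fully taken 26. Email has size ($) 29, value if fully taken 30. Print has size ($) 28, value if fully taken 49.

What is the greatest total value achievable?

198.8

Sort by value density: Radio 60/9≈6.67, Podcast 57/29≈1.97, Print 49/28≈1.75, Outdoor 41/30≈1.37, TV 26/21≈1.24, Email 30/29≈1.03.
All 9 $ of Radio fit (value 60) → 81 remain.
Take all of Podcast (29 $, value 57) → 52 $ left.
All 28 $ of Print fit (value 49) → 24 remain.
24 $ left: a 24/30 share of Outdoor gives 41×24/30 = 32.8.
Total value = 198.8.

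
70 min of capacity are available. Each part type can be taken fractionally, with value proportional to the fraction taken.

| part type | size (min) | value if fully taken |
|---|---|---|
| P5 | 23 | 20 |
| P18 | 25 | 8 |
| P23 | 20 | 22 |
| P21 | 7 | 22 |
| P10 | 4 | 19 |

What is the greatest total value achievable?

Sort by value density: P10 19/4≈4.75, P21 22/7≈3.14, P23 22/20≈1.1, P5 20/23≈0.87, P18 8/25≈0.32.
All 4 min of P10 fit (value 19) ; 66 remain.
All 7 min of P21 fit (value 22) ; 59 remain.
Take all of P23 (20 min, value 22) ; 39 min left.
Take all of P5 (23 min, value 20) ; 16 min left.
16 min left: a 16/25 share of P18 gives 8×16/25 = 5.12.
Total value = 88.12.

88.12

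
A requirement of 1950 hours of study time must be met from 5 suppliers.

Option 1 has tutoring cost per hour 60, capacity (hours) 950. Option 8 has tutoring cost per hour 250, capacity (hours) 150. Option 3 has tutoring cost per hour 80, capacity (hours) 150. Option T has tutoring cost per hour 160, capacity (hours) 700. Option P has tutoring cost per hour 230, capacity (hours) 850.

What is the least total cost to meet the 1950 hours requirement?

215500

Use suppliers in increasing cost order.
Option 1 (60): use full 950 → 1000 hours to go.
Take 150 from Option 3 at 80 → need 850 more.
Take 700 from Option T at 160 → need 150 more.
Option P at 230: take 150 of its 850 → requirement met.
Option 8: unused.
Cost = 950×60 + 150×80 + 700×160 + 150×230 = 215500.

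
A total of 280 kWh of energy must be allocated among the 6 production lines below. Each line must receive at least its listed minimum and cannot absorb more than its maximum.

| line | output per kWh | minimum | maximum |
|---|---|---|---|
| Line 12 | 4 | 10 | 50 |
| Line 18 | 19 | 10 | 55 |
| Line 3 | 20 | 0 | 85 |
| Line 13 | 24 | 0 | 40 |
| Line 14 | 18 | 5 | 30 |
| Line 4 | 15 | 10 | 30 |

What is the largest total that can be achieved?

4855

Meeting every minimum uses 10+10+0+0+5+10 = 35 kWh, leaving 245.
Highest output per kWh first: Line 13 24 > Line 3 20 > Line 18 19 > Line 14 18 > Line 4 15 > Line 12 4.
Give Line 13 40 more to hit its cap of 40 — 205 left.
Line 3: +85 to 85 (cap) — 120 left.
Line 18 takes 45 more to reach its cap of 55 — 75 left.
Give Line 14 25 more to hit its cap of 30 — 50 left.
Line 4 takes 20 more to reach its cap of 30 — 30 left.
Only 30 left; Line 12 takes them to reach 40.
Total = 4×40 + 19×55 + 20×85 + 24×40 + 18×30 + 15×30 = 4855.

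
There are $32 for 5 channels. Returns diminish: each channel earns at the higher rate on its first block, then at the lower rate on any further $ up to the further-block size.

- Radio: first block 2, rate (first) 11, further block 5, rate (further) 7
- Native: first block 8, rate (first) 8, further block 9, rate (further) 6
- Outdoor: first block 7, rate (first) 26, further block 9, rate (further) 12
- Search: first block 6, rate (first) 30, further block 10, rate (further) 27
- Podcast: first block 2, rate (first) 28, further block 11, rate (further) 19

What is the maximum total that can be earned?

821

Order all 10 blocks by rate: Search/T1 30 > Podcast/T1 28 > Search/T2 27 > Outdoor/T1 26 > Podcast/T2 19 > Outdoor/T2 12 > Radio/T1 11 > Native/T1 8 > Radio/T2 7 > Native/T2 6.
Search T1 at 30: fill all 6 ; 26 left.
Fill Podcast T1 block (2 at 28) ; 24 left.
Search T2 at 27: fill all 10 ; 14 left.
Fill Outdoor T1 block (7 at 26) ; 7 left.
Podcast/T2: +7 of 11 at 19; pool empty.
Total = 30×6 + 28×2 + 27×10 + 26×7 + 19×7 = 821.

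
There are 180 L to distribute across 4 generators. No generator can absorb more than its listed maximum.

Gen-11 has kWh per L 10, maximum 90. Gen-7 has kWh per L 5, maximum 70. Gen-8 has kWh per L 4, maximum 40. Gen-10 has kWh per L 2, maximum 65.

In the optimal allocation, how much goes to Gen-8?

Highest kWh per L first: Gen-11 10 > Gen-7 5 > Gen-8 4 > Gen-10 2.
Gen-11: +90 to 90 (cap) ; 90 left.
Gen-7: +70 to 70 (cap) ; 20 left.
Gen-8 has room for 40 but only 20 remain, so it gets 20.

20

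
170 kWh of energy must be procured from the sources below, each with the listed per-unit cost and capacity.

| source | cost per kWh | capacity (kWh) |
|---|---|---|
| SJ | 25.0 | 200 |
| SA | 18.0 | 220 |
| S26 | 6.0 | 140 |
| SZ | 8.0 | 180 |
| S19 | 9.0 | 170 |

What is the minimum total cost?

1080

Fill from the cheapest source first.
Take 140 from S26 at 6.0 → need 30 more.
SZ (8.0): take the remaining 30 → done.
S19, SA, SJ: unused.
Cost = 140×6.0 + 30×8.0 = 1080.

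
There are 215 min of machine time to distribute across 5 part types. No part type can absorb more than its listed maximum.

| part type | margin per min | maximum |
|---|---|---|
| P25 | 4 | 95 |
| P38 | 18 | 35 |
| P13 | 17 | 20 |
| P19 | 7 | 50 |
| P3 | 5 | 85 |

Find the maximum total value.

1845

Order the part types by margin per min: P38 18 > P13 17 > P19 7 > P3 5 > P25 4.
P38 takes 35 to reach its cap of 35 → 180 left.
Give P13 20 to hit its cap of 20 → 160 left.
Give P19 50 to hit its cap of 50 → 110 left.
P3 takes 85 to reach its cap of 85 → 25 left.
P25: +25 (room for 95) → 25. Pool exhausted.
Total = 4×25 + 18×35 + 17×20 + 7×50 + 5×85 = 1845.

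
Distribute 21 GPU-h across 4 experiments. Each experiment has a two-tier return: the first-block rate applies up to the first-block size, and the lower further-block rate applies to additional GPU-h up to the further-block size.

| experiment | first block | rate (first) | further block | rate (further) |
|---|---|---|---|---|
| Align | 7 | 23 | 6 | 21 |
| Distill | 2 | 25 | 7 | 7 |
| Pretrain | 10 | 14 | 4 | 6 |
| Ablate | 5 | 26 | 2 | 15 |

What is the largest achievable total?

482

Order all 8 blocks by rate: Ablate/first 26 > Distill/first 25 > Align/first 23 > Align/second 21 > Ablate/second 15 > Pretrain/first 14 > Distill/second 7 > Pretrain/second 6.
Ablate/first (26): +5 ; 16 left.
Distill first at 25: fill all 2 ; 14 left.
Align/first (23): +7 ; 7 left.
Fill Align second block (6 at 21) ; 1 left.
Ablate second at 15: only 1 left, fill 1.
Total = 26×5 + 25×2 + 23×7 + 21×6 + 15×1 = 482.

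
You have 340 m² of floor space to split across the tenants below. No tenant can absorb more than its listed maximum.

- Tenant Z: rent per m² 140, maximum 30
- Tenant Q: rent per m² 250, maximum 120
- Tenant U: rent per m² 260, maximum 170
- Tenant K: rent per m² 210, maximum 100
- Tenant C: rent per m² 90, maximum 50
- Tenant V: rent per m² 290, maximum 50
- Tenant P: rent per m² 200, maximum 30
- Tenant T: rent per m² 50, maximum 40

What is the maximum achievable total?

88700

Order the tenants by rent per m²: Tenant V 290 > Tenant U 260 > Tenant Q 250 > Tenant K 210 > Tenant P 200 > Tenant Z 140 > Tenant C 90 > Tenant T 50.
Give Tenant V 50 to hit its cap of 50 ; 290 left.
Tenant U takes 170 to reach its cap of 170 ; 120 left.
Tenant Q takes 120 to reach its cap of 120 ; 0 left.
Total = 250×120 + 260×170 + 290×50 = 88700.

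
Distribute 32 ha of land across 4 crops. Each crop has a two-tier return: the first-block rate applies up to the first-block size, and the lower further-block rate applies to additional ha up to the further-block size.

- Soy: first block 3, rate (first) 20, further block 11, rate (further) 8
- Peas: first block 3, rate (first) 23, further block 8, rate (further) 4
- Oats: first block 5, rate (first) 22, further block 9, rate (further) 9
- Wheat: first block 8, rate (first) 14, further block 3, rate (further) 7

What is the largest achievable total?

Order all 8 blocks by rate: Peas/tier1 23 > Oats/tier1 22 > Soy/tier1 20 > Wheat/tier1 14 > Oats/tier2 9 > Soy/tier2 8 > Wheat/tier2 7 > Peas/tier2 4.
Peas/tier1 (23): +3 — 29 left.
Fill Oats tier1 block (5 at 22) — 24 left.
Soy tier1 at 20: fill all 3 — 21 left.
Fill Wheat tier1 block (8 at 14) — 13 left.
Oats tier2 at 9: fill all 9 — 4 left.
Soy tier2 at 8: only 4 left, fill 4.
Total = 23×3 + 22×5 + 20×3 + 14×8 + 9×9 + 8×4 = 464.

464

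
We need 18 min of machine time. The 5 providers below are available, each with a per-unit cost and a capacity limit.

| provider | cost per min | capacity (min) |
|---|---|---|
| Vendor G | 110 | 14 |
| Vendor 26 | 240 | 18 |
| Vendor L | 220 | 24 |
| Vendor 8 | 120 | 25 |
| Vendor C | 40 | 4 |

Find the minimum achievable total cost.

1700

Fill from the cheapest provider first.
Take 4 from Vendor C at 40 — need 14 more.
Take 14 from Vendor G at 110 — need 0 more.
Vendor 8, Vendor L, Vendor 26: unused.
Cost = 4×40 + 14×110 = 1700.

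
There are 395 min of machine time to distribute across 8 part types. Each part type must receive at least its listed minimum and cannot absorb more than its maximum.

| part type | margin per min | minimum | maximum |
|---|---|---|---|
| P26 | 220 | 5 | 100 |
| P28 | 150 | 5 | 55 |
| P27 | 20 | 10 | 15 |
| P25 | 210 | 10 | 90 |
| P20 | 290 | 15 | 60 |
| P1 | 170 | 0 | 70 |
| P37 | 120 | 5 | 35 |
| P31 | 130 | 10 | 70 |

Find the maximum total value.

Meeting every minimum uses 5+5+10+10+15+0+5+10 = 60 min, leaving 335.
Rank by margin per min: P20 290 > P26 220 > P25 210 > P1 170 > P28 150 > P31 130 > P37 120 > P27 20.
P20: +45 to 60 (cap) ; 290 left.
P26: +95 to 100 (cap) ; 195 left.
Give P25 80 more to hit its cap of 90 ; 115 left.
P1 takes 70 more to reach its cap of 70 ; 45 left.
Only 45 left; P28 takes them to reach 50.
Total = 220×100 + 150×50 + 20×10 + 210×90 + 290×60 + 170×70 + 120×5 + 130×10 = 79800.

79800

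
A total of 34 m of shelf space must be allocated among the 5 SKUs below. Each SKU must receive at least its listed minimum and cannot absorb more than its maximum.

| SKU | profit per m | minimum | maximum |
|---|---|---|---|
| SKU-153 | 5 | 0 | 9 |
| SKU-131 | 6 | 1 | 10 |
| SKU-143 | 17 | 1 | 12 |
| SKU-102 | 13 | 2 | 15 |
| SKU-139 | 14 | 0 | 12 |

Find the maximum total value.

495

Meeting every minimum uses 0+1+1+2+0 = 4 m, leaving 30.
Highest profit per m first: SKU-143 17 > SKU-139 14 > SKU-102 13 > SKU-131 6 > SKU-153 5.
SKU-143 takes 11 more to reach its cap of 12 → 19 left.
SKU-139: +12 to 12 (cap) → 7 left.
SKU-102 has room for 13 more but only 7 remain, so it gets 9.
Total = 6×1 + 17×12 + 13×9 + 14×12 = 495.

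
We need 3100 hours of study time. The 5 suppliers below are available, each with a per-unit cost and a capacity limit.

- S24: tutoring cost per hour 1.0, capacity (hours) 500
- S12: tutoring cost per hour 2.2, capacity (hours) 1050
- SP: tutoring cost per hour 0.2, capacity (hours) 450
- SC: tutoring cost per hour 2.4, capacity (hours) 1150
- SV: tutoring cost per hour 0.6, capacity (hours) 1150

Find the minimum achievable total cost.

Fill from the cheapest supplier first.
SP at 0.2: take all 450 hours ; 2650 still needed.
SV (0.6): use full 1150 ; 1500 hours to go.
Take 500 from S24 at 1.0 ; need 1000 more.
S12 at 2.2: take 1000 of its 1050 ; requirement met.
SC: unused.
Cost = 450×0.2 + 1150×0.6 + 500×1.0 + 1000×2.2 = 3480.

3480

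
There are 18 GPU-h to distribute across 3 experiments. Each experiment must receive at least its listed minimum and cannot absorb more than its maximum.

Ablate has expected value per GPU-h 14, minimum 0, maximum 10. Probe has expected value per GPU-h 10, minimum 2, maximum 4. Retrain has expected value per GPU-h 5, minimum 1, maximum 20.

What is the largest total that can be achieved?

200

Meeting every minimum uses 0+2+1 = 3 GPU-h, leaving 15.
Highest expected value per GPU-h first: Ablate 14 > Probe 10 > Retrain 5.
Ablate: +10 to 10 (cap) ; 5 left.
Probe: +2 to 4 (cap) ; 3 left.
Retrain has room for 19 more but only 3 remain, so it gets 4.
Total = 14×10 + 10×4 + 5×4 = 200.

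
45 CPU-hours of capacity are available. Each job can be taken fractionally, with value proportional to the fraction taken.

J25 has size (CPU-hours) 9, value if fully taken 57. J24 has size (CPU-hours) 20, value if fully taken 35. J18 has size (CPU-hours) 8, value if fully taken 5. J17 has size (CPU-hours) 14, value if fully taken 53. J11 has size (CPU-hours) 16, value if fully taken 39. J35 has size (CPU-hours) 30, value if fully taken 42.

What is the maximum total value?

159.5

Best value per unit of size first: J25 57/9≈6.33, J17 53/14≈3.79, J11 39/16≈2.44, J24 35/20≈1.75, J35 42/30≈1.4, J18 5/8≈0.625.
Take all of J25 (9 CPU-hours, value 57) → 36 CPU-hours left.
J17: take in full, 14 CPU-hours for value 53 → 22 left.
J11: take in full, 16 CPU-hours for value 39 → 6 left.
Fill the last 6 CPU-hours with part of J24: 6/20 of it earns 10.5.
Total value = 159.5.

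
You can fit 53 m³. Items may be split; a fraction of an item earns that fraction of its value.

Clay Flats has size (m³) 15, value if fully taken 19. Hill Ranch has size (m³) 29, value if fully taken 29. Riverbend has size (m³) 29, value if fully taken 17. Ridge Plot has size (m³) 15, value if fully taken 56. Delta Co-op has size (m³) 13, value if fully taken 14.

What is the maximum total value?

Rank by value-to-size ratio: Ridge Plot 56/15≈3.73, Clay Flats 19/15≈1.27, Delta Co-op 14/13≈1.08, Hill Ranch 29/29≈1, Riverbend 17/29≈0.586.
Ridge Plot: take in full, 15 m³ for value 56 → 38 left.
Clay Flats: take in full, 15 m³ for value 19 → 23 left.
All 13 m³ of Delta Co-op fit (value 14) → 10 remain.
Only 10 m³ remain; take 10/29 of Hill Ranch for value 29×10/29 = 10.
Total value = 99.

99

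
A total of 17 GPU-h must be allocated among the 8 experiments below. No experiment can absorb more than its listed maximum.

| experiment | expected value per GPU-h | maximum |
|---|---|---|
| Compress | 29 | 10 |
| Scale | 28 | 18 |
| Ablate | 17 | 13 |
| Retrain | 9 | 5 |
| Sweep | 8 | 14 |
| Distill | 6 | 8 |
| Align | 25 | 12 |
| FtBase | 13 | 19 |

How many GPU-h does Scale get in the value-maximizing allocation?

Highest expected value per GPU-h first: Compress 29 > Scale 28 > Align 25 > Ablate 17 > FtBase 13 > Retrain 9 > Sweep 8 > Distill 6.
Compress: +10 to 10 (cap) → 7 left.
Only 7 left; Scale takes them to reach 7.

7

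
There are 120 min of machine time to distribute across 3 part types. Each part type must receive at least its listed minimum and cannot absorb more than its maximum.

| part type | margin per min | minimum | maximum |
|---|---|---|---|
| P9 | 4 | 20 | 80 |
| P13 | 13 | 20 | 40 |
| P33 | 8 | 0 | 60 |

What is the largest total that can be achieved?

1080

Meeting every minimum uses 20+20+0 = 40 min, leaving 80.
Rank by margin per min: P13 13 > P33 8 > P9 4.
P13: +20 to 40 (cap) → 60 left.
P33: +60 to 60 (cap) → 0 left.
Total = 4×20 + 13×40 + 8×60 = 1080.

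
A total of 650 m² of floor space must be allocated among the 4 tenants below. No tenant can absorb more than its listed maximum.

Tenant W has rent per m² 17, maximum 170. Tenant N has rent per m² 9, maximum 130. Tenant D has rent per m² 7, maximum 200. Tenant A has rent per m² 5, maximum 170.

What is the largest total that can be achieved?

6210

Highest rent per m² first: Tenant W 17 > Tenant N 9 > Tenant D 7 > Tenant A 5.
Give Tenant W 170 to hit its cap of 170 → 480 left.
Give Tenant N 130 to hit its cap of 130 → 350 left.
Give Tenant D 200 to hit its cap of 200 → 150 left.
Tenant A has room for 170 but only 150 remain, so it gets 150.
Total = 17×170 + 9×130 + 7×200 + 5×150 = 6210.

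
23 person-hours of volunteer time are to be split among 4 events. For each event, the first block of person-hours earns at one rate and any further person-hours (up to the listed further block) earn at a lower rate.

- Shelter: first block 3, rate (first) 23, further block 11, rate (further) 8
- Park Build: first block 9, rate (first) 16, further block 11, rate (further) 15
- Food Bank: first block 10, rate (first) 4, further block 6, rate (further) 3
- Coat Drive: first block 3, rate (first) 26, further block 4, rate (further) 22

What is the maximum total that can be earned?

Order all 8 blocks by rate: Coat Drive/T1 26 > Shelter/T1 23 > Coat Drive/T2 22 > Park Build/T1 16 > Park Build/T2 15 > Shelter/T2 8 > Food Bank/T1 4 > Food Bank/T2 3.
Fill Coat Drive T1 block (3 at 26) — 20 left.
Shelter T1 at 23: fill all 3 — 17 left.
Coat Drive T2 at 22: fill all 4 — 13 left.
Fill Park Build T1 block (9 at 16) — 4 left.
Park Build/T2: +4 of 11 at 15; pool empty.
Total = 26×3 + 23×3 + 22×4 + 16×9 + 15×4 = 439.

439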